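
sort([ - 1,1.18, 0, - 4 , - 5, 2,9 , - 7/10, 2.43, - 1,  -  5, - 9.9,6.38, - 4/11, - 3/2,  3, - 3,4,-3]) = [-9.9 , - 5, - 5, - 4, - 3, - 3, - 3/2, - 1,-1, - 7/10,-4/11, 0, 1.18 , 2, 2.43,3, 4, 6.38, 9]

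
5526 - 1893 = 3633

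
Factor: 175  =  5^2*7^1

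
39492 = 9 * 4388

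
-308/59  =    -  6 + 46/59= - 5.22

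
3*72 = 216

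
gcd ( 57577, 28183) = 1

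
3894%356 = 334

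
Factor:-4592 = - 2^4*7^1*41^1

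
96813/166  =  96813/166 = 583.21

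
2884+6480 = 9364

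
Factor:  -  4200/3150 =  - 2^2*3^( - 1) = - 4/3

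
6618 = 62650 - 56032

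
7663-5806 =1857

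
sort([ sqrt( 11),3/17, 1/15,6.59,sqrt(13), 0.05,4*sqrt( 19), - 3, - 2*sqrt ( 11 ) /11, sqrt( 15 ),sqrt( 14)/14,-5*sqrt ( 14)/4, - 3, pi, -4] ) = [- 5 * sqrt ( 14)/4, - 4, -3,-3,-2 * sqrt(11)/11,0.05,1/15,3/17,sqrt( 14)/14,pi,sqrt(11 ),sqrt( 13),sqrt(15) , 6.59,4*sqrt( 19 ) ]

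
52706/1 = 52706= 52706.00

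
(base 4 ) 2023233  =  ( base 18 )19af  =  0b10001011101111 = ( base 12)5213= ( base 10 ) 8943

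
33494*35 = 1172290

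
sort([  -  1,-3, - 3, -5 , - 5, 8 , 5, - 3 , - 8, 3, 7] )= [- 8, - 5, - 5, - 3,-3, - 3, - 1, 3, 5,7, 8]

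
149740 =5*29948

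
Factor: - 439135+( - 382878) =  - 822013 = - 822013^1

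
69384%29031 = 11322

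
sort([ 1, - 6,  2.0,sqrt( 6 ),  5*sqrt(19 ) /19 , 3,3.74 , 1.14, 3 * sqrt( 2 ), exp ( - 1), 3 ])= [- 6, exp( - 1), 1, 1.14, 5 * sqrt(19) /19  ,  2.0, sqrt(6 ),3,3, 3.74, 3*sqrt(2 ) ]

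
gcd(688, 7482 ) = 86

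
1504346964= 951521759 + 552825205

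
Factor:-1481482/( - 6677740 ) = 2^( - 1)*5^ ( - 1)*17^1*19^(- 1)*17573^ ( - 1 )*43573^1=740741/3338870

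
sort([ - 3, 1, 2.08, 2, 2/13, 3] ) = [ - 3, 2/13, 1,  2,2.08, 3 ]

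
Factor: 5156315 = 5^1 * 19^1 * 54277^1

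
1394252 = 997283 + 396969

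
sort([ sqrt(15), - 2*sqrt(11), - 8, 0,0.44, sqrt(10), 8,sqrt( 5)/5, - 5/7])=[  -  8,-2  *  sqrt(11), -5/7, 0, 0.44,sqrt(5 ) /5,sqrt( 10),sqrt(15 ),  8 ]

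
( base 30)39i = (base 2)101110101100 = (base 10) 2988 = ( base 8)5654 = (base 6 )21500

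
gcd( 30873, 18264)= 3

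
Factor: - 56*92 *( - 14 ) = 72128 = 2^6* 7^2*23^1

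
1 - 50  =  - 49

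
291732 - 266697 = 25035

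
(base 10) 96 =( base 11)88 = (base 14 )6c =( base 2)1100000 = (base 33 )2U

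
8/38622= 4/19311 =0.00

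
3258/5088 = 543/848  =  0.64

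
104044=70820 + 33224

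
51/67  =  51/67 = 0.76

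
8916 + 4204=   13120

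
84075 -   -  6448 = 90523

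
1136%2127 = 1136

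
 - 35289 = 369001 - 404290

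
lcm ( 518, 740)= 5180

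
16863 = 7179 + 9684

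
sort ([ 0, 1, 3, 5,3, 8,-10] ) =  [ - 10, 0 , 1, 3,3 , 5, 8] 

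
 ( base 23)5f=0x82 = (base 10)130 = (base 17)7b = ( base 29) 4E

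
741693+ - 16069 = 725624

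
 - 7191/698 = - 7191/698 =- 10.30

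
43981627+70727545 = 114709172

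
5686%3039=2647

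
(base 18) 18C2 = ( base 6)104002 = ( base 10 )8642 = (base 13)3C1A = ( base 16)21c2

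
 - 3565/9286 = -3565/9286  =  - 0.38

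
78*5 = 390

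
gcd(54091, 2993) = 1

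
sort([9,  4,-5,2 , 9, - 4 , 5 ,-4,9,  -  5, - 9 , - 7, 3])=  [ - 9, - 7, - 5, - 5, - 4, - 4,2, 3, 4, 5 , 9,9 , 9 ] 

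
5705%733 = 574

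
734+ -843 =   -  109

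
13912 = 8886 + 5026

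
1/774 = 1/774 = 0.00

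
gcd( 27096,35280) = 24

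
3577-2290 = 1287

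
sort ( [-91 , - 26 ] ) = [ - 91, -26] 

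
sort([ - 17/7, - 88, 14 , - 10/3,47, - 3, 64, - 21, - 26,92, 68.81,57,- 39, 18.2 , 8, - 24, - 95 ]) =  [ - 95, - 88, - 39, - 26 ,-24, - 21, - 10/3,-3,  -  17/7,8, 14,18.2, 47 , 57,64,68.81,92 ] 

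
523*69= 36087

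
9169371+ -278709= 8890662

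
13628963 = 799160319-785531356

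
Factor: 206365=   5^1*149^1* 277^1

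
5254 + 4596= 9850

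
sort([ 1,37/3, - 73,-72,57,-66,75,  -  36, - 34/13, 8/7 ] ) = [ - 73, - 72, - 66 , - 36, - 34/13,  1,8/7,37/3, 57 , 75 ] 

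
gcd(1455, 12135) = 15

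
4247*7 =29729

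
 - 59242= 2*( - 29621)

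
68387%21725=3212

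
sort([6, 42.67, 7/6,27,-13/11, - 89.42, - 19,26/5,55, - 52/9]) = [-89.42,- 19, - 52/9, - 13/11, 7/6, 26/5,6, 27,42.67,55 ] 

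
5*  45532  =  227660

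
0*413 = 0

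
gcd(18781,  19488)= 7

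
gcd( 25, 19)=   1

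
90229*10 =902290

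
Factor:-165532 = - 2^2*29^1 * 1427^1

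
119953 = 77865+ 42088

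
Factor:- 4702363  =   - 1499^1*3137^1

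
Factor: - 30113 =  - 30113^1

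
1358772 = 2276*597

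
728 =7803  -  7075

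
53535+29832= 83367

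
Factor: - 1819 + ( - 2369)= - 4188 =-2^2*3^1 * 349^1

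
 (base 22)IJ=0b110011111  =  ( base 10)415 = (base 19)12g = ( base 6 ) 1531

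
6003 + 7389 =13392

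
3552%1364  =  824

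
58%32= 26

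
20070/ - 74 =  - 10035/37 = - 271.22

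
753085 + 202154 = 955239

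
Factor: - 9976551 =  - 3^1*13^1 * 29^1*8821^1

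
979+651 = 1630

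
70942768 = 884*80252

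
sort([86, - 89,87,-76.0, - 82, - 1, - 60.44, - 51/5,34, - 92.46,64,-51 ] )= [ - 92.46 ,-89, - 82, - 76.0,- 60.44, -51 , - 51/5, - 1 , 34,  64 , 86, 87]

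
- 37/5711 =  - 1 +5674/5711 = - 0.01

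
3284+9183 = 12467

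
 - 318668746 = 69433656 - 388102402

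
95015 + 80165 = 175180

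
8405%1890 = 845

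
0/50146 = 0 = 0.00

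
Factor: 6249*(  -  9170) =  - 57303330 = -  2^1*3^1 * 5^1*7^1*131^1*2083^1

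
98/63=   14/9 =1.56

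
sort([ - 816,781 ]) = [ - 816, 781 ]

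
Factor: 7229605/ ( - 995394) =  - 2^( - 1)  *3^( - 1 )*5^1 * 23^( - 1) *7213^ ( - 1)*1445921^1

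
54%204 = 54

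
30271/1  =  30271 = 30271.00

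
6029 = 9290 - 3261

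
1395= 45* 31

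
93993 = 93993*1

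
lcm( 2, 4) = 4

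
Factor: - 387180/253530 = -2^1 * 239^1* 313^ ( - 1)= - 478/313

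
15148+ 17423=32571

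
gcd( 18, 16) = 2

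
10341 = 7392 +2949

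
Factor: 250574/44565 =2^1*3^( - 1 )*5^ (-1 )*2971^( - 1 )*125287^1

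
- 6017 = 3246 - 9263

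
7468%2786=1896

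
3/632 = 3/632 = 0.00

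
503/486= 1 + 17/486 = 1.03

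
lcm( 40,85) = 680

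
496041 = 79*6279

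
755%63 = 62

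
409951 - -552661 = 962612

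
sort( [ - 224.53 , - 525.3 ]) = [ - 525.3,- 224.53]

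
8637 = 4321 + 4316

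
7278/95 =7278/95 = 76.61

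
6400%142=10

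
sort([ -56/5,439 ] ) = [ - 56/5, 439]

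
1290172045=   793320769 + 496851276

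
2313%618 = 459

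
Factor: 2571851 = 2571851^1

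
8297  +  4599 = 12896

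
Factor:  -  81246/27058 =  - 3^1*11^1*83^( - 1 ) *163^(-1 )*1231^1 = -  40623/13529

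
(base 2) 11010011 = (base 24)8J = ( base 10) 211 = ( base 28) 7F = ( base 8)323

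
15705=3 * 5235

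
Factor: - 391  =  -17^1*23^1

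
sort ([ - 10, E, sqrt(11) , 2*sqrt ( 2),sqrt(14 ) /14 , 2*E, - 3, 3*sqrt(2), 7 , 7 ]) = [  -  10, - 3, sqrt(14 ) /14 , E, 2*sqrt(2) , sqrt(11),3*sqrt( 2 ) , 2*E,7,7] 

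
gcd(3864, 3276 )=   84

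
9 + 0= 9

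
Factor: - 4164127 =-11^1 * 23^1 * 109^1 * 151^1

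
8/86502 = 4/43251= 0.00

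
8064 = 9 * 896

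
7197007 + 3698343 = 10895350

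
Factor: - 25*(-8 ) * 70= 2^4*5^3 * 7^1 = 14000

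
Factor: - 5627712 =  - 2^6 * 3^1*29311^1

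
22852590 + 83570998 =106423588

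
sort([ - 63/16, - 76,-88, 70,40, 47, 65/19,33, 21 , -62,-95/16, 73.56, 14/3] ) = [ - 88, - 76,  -  62, - 95/16, - 63/16,  65/19, 14/3,21, 33,  40,  47 , 70,73.56]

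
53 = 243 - 190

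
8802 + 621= 9423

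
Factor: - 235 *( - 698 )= 2^1*5^1*47^1*349^1 = 164030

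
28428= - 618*( - 46)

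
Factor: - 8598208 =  - 2^6 * 37^1*3631^1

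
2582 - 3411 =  - 829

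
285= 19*15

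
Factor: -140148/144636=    - 687/709 =-  3^1*229^1 * 709^( - 1)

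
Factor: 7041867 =3^1*7^1 *29^1*31^1*373^1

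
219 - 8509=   -  8290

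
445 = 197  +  248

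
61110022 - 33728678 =27381344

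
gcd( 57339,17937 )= 9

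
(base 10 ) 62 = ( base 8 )76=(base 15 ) 42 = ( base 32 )1U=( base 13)4A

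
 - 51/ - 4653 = 17/1551 = 0.01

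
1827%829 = 169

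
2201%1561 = 640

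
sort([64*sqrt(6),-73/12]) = [  -  73/12  ,  64*sqrt(6) ]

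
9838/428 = 4919/214  =  22.99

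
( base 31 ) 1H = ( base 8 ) 60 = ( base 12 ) 40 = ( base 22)24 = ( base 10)48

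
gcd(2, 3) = 1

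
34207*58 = 1984006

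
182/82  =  2 + 9/41 = 2.22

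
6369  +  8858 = 15227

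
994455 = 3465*287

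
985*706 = 695410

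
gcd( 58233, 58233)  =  58233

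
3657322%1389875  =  877572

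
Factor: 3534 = 2^1*3^1*19^1*31^1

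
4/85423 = 4/85423 = 0.00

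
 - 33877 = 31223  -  65100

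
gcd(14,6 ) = 2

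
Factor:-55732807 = - 13^1 * 127^1*33757^1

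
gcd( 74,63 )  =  1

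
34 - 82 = - 48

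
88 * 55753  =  4906264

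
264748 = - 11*(-24068)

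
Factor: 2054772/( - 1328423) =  - 2^2 * 3^2 * 19^ ( - 1 ) * 139^(  -  1)*503^( - 1)*57077^1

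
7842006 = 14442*543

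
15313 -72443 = -57130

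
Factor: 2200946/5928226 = 11^1*443^(-1)*6691^ (  -  1)* 100043^1=1100473/2964113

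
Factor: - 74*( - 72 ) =2^4 * 3^2*37^1  =  5328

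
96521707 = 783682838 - 687161131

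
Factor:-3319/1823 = - 1823^( -1 )*3319^1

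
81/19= 4  +  5/19 = 4.26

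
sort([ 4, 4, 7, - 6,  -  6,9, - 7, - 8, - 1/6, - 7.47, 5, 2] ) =[ - 8, -7.47, - 7, - 6, - 6, -1/6,  2, 4, 4,  5, 7,9] 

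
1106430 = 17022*65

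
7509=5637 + 1872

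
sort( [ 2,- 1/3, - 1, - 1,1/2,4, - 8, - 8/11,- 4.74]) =[ - 8, - 4.74, - 1, - 1,-8/11, - 1/3,1/2, 2, 4]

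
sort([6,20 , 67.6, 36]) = [ 6 , 20, 36, 67.6] 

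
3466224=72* 48142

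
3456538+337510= 3794048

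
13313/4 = 3328+1/4= 3328.25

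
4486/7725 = 4486/7725 = 0.58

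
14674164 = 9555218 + 5118946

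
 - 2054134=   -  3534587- - 1480453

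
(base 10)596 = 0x254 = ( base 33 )i2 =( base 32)ik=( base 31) J7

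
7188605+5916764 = 13105369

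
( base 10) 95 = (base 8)137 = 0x5f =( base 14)6B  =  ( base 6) 235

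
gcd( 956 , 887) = 1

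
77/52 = 1 + 25/52=1.48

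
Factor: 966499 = 966499^1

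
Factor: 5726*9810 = 2^2*3^2*5^1 * 7^1  *  109^1*409^1 = 56172060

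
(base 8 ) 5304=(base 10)2756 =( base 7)11015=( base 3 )10210002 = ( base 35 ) 28q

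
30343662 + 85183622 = 115527284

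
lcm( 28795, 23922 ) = 1554930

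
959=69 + 890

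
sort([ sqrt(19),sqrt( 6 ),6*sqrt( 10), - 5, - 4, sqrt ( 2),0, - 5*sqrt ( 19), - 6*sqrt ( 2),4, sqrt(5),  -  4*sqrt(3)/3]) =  [ - 5*sqrt(19),- 6 * sqrt(2 ),-5, - 4, - 4*sqrt ( 3 )/3, 0,sqrt( 2),sqrt( 5 ) , sqrt( 6), 4,sqrt( 19 ),6 *sqrt( 10 ) ]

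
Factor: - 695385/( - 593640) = 2^( - 3)*3^2 * 97^( - 1 )*101^1 = 909/776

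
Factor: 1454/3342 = 727/1671  =  3^( - 1)*557^( -1 )*727^1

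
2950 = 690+2260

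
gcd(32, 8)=8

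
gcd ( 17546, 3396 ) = 566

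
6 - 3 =3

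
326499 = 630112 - 303613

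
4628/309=4628/309 = 14.98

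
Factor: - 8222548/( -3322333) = 2^2*7^( - 1)*474619^ ( - 1)*2055637^1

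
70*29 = 2030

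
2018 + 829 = 2847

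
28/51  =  28/51 = 0.55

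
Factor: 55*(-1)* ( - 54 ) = 2970 =2^1 *3^3*5^1*11^1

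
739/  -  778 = -739/778 = - 0.95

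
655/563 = 1+92/563 = 1.16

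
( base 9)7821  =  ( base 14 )2162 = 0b1011010001010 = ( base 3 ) 21220201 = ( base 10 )5770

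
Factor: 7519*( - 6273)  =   - 47166687 = -3^2*17^1*41^1*73^1 * 103^1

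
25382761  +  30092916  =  55475677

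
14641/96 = 14641/96 = 152.51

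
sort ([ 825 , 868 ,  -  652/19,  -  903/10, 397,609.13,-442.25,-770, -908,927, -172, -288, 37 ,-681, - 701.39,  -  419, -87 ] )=[ - 908, - 770, - 701.39,-681 ,  -  442.25,- 419, - 288, - 172, - 903/10, - 87,- 652/19, 37,397, 609.13, 825,868,927 ]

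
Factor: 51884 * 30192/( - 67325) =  - 2^6*3^1*5^( - 2)*7^1*17^2*37^1*109^1*2693^ ( - 1 ) = - 1566481728/67325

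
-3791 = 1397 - 5188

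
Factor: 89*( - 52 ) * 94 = - 2^3*13^1*47^1*89^1 = - 435032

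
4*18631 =74524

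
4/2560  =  1/640 = 0.00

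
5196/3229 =5196/3229 = 1.61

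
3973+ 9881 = 13854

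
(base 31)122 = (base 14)533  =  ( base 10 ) 1025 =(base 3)1101222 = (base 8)2001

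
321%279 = 42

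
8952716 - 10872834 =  - 1920118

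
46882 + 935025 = 981907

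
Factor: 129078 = 2^1 * 3^2 * 71^1 * 101^1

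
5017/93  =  5017/93 = 53.95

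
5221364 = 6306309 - 1084945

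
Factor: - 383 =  - 383^1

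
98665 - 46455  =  52210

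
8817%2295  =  1932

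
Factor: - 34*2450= - 2^2*5^2*7^2*17^1  =  - 83300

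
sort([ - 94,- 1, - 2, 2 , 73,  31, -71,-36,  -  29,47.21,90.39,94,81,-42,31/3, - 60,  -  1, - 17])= [ - 94, - 71, - 60, - 42, - 36, - 29, - 17, - 2, - 1, - 1,2,31/3,31,47.21,73, 81,  90.39, 94 ] 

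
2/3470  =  1/1735 =0.00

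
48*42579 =2043792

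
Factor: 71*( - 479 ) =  - 34009 = - 71^1*479^1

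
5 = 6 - 1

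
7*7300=51100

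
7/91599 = 7/91599= 0.00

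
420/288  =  1 + 11/24 = 1.46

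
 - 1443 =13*( - 111)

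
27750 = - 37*( - 750)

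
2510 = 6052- 3542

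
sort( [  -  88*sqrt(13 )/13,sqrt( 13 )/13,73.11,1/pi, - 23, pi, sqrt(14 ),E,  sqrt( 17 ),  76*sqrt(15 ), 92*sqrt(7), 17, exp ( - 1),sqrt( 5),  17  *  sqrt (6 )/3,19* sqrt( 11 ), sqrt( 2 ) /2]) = [ - 88 * sqrt(13)/13,-23 , sqrt(13)/13, 1/pi,exp( - 1 ),sqrt(2)/2,sqrt( 5) , E , pi,sqrt( 14),sqrt( 17 ) , 17*sqrt( 6 )/3,17, 19 *sqrt(11),73.11, 92*sqrt( 7 ), 76 *sqrt(15 )]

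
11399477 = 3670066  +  7729411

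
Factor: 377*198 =2^1*3^2 * 11^1*13^1*29^1 = 74646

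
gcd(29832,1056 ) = 264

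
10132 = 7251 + 2881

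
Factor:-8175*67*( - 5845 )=3201452625= 3^1 *5^3*7^1*67^1*109^1*167^1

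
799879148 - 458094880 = 341784268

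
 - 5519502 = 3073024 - 8592526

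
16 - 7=9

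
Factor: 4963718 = 2^1*2481859^1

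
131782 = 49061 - -82721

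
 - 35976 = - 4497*8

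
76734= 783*98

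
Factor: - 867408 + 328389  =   - 3^2 * 13^1*17^1*271^1 = - 539019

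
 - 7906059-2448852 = -10354911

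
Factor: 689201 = 689201^1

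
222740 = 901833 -679093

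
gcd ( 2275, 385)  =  35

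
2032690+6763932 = 8796622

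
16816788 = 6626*2538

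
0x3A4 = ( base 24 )1EK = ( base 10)932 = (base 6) 4152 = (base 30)112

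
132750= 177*750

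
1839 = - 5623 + 7462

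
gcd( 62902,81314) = 2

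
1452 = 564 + 888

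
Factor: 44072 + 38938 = 2^1*3^1*5^1* 2767^1 = 83010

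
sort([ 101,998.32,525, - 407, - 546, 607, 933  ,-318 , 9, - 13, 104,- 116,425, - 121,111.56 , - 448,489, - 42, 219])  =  [-546, - 448, - 407  , - 318, - 121,  -  116,-42,-13 , 9,101,104,111.56,219,425,489,525, 607,  933,998.32 ] 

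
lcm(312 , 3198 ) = 12792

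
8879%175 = 129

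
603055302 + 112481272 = 715536574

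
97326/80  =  1216 + 23/40 = 1216.58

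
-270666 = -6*45111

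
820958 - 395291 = 425667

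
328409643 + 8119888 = 336529531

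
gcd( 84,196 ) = 28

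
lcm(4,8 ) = 8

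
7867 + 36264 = 44131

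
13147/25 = 525 + 22/25 = 525.88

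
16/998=8/499 = 0.02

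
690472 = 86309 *8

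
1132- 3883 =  - 2751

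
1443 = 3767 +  -2324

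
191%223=191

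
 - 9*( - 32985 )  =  296865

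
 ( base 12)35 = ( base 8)51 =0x29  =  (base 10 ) 41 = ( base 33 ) 18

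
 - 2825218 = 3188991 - 6014209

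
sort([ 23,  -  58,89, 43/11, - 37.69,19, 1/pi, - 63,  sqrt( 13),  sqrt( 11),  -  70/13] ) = [ - 63,  -  58,-37.69,- 70/13 , 1/pi, sqrt(11),sqrt (13), 43/11,  19,  23,  89]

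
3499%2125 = 1374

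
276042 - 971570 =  - 695528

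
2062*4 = 8248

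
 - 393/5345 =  - 393/5345 = -0.07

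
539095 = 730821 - 191726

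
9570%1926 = 1866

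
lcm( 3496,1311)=10488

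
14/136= 7/68 = 0.10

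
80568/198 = 4476/11 = 406.91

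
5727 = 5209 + 518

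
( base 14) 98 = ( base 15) 8E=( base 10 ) 134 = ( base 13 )a4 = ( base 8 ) 206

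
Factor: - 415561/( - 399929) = 149^1*439^( - 1 )*911^ ( - 1 )*2789^1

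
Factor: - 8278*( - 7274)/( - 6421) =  - 60214172/6421= -2^2*3637^1*4139^1*6421^(  -  1)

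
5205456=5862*888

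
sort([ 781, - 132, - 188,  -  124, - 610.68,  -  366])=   [-610.68,- 366, - 188, - 132, - 124,781]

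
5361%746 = 139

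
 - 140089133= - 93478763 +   -  46610370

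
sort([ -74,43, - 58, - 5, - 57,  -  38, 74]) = [ - 74 ,  -  58 , - 57, - 38, - 5, 43,74 ]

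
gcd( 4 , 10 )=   2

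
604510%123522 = 110422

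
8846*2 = 17692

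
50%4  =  2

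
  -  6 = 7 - 13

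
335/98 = 335/98  =  3.42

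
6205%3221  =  2984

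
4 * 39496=157984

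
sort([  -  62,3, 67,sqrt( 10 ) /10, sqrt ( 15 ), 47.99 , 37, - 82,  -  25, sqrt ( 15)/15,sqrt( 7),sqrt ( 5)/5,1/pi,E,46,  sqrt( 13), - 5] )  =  [ - 82, - 62,-25, - 5, sqrt( 15) /15,sqrt (10 ) /10,1/pi, sqrt(5 )/5, sqrt( 7 ),E,3,sqrt( 13),sqrt(15 ),37,46 , 47.99,67]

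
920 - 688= 232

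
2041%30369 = 2041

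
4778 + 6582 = 11360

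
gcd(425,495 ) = 5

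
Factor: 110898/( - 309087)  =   - 2^1*101^1*563^( - 1) = - 202/563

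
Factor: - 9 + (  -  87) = - 96= - 2^5* 3^1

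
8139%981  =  291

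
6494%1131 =839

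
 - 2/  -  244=1/122 = 0.01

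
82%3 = 1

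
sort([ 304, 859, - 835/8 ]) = [ - 835/8,304,  859 ]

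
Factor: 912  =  2^4*3^1*19^1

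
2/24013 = 2/24013 = 0.00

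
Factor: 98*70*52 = 2^4*5^1* 7^3*13^1  =  356720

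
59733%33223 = 26510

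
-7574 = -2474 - 5100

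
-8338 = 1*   ( - 8338)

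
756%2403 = 756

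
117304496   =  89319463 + 27985033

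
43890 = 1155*38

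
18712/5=18712/5 = 3742.40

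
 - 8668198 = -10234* 847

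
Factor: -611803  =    -  611803^1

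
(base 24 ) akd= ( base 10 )6253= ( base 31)6FM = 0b1100001101101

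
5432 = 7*776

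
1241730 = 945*1314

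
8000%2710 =2580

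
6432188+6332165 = 12764353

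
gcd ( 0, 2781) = 2781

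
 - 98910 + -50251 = -149161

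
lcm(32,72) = 288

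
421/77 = 5 +36/77= 5.47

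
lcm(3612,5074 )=213108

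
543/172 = 3 + 27/172 =3.16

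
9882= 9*1098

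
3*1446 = 4338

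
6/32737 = 6/32737=0.00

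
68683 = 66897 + 1786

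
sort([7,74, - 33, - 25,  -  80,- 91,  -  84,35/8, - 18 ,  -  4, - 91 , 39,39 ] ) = [ - 91, -91,  -  84, - 80,  -  33, - 25,  -  18, - 4,35/8 , 7,39,39, 74] 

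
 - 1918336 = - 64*29974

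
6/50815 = 6/50815 = 0.00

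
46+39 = 85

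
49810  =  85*586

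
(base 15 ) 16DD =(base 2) 1001101000101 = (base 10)4933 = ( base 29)5P3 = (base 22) A45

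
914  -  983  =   - 69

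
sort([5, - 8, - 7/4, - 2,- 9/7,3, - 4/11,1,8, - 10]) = [ - 10, - 8,- 2, - 7/4,-9/7, - 4/11,1,3, 5, 8 ]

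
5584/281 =5584/281 = 19.87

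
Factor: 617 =617^1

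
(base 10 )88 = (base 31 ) 2q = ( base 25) 3D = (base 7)154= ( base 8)130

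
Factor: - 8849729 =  - 7^1*199^1*6353^1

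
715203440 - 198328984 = 516874456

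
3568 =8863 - 5295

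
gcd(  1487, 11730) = 1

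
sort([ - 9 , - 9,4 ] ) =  [ - 9, - 9 , 4 ] 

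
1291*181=233671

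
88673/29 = 88673/29= 3057.69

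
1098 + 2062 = 3160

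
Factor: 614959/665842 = 2^( - 1)*  41^1*53^1*283^1*332921^ ( - 1 )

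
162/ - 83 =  -2 + 4/83 = - 1.95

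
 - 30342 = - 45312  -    -  14970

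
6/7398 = 1/1233 = 0.00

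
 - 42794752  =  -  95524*448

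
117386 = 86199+31187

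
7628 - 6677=951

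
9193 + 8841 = 18034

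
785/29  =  27 + 2/29 = 27.07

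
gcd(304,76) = 76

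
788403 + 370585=1158988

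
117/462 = 39/154 = 0.25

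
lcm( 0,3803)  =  0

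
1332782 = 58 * 22979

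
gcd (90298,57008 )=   2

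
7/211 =7/211 = 0.03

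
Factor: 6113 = 6113^1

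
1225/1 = 1225 = 1225.00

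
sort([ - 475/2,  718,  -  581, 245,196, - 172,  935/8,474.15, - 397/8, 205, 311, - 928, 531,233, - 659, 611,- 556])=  [ - 928 , - 659, - 581 , - 556 ,  -  475/2, - 172, - 397/8,935/8,196,205, 233,  245, 311,474.15,531,611, 718] 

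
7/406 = 1/58 = 0.02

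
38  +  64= 102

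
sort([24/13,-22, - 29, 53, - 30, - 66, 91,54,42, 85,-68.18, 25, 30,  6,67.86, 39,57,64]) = [ - 68.18, - 66, - 30, - 29,  -  22,  24/13,6,25,30,39, 42, 53,54,57,64,  67.86,85, 91]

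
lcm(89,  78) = 6942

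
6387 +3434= 9821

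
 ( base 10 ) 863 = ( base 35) ON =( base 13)515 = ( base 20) 233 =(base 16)35f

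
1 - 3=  -2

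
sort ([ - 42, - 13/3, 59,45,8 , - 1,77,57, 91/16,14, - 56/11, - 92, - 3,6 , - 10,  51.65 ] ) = [ - 92,-42, - 10 ,-56/11, - 13/3 , - 3,-1,91/16,  6,8,  14,45, 51.65, 57,59, 77 ]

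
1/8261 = 1/8261 = 0.00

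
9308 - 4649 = 4659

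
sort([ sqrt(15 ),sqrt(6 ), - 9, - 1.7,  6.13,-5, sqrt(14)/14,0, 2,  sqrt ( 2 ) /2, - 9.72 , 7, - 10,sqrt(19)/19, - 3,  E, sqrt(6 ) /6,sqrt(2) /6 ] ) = [ - 10,  -  9.72, -9, - 5,-3,  -  1.7,0, sqrt(19)/19 , sqrt (2)/6, sqrt(14) /14,sqrt(6 ) /6, sqrt( 2 ) /2, 2, sqrt( 6), E,sqrt(15),6.13,7]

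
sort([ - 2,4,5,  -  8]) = [  -  8,-2, 4, 5 ]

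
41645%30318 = 11327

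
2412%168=60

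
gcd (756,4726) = 2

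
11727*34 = 398718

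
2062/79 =2062/79 = 26.10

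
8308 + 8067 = 16375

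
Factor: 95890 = 2^1*5^1*43^1 * 223^1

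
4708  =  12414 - 7706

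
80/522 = 40/261  =  0.15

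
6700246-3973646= 2726600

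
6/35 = 6/35  =  0.17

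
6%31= 6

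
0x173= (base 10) 371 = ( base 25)EL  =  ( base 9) 452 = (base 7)1040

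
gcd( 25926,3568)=2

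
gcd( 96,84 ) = 12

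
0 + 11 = 11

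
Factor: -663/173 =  - 3^1*13^1*17^1*173^ ( - 1 ) 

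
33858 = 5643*6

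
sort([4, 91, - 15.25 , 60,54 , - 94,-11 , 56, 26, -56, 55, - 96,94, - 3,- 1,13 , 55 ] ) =[ - 96, - 94, - 56 , - 15.25, - 11, - 3,-1,  4, 13 , 26,  54,55,55,56,60,91 , 94] 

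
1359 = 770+589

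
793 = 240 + 553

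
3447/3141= 383/349 = 1.10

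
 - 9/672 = - 1 + 221/224 = - 0.01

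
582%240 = 102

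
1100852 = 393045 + 707807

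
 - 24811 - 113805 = - 138616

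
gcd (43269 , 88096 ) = 1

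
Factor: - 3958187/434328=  - 2^( - 3)*3^( - 1)*83^1*103^1*463^1 * 18097^( - 1 )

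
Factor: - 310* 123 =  -2^1* 3^1*5^1*31^1*41^1 = - 38130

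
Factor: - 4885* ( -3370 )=2^1*5^2* 337^1 * 977^1 = 16462450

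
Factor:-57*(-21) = 1197 = 3^2 * 7^1*19^1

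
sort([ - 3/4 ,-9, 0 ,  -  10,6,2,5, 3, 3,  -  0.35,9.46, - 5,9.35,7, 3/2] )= [  -  10, - 9,-5, - 3/4 ,-0.35,0,3/2,2,  3, 3,5,6, 7, 9.35,9.46 ]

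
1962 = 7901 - 5939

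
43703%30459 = 13244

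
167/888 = 167/888 = 0.19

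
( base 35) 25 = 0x4B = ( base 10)75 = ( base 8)113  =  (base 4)1023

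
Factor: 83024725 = 5^2*7^1 * 67^1*73^1* 97^1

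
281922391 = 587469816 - 305547425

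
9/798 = 3/266 = 0.01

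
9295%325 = 195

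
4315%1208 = 691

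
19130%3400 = 2130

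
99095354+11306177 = 110401531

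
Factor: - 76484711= -3851^1*19861^1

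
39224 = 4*9806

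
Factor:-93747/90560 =- 2^(-6 )*3^1*5^(-1)*283^( - 1)*31249^1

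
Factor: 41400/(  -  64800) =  - 23/36= - 2^(  -  2)*3^( - 2)*23^1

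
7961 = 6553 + 1408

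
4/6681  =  4/6681= 0.00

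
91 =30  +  61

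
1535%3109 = 1535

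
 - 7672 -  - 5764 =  - 1908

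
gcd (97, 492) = 1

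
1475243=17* 86779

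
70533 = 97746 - 27213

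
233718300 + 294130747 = 527849047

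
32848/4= 8212 = 8212.00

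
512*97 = 49664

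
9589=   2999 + 6590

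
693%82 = 37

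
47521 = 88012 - 40491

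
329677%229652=100025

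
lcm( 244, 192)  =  11712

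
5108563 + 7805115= 12913678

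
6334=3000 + 3334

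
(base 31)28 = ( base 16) 46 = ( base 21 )37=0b1000110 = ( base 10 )70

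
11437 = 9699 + 1738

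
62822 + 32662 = 95484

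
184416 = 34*5424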